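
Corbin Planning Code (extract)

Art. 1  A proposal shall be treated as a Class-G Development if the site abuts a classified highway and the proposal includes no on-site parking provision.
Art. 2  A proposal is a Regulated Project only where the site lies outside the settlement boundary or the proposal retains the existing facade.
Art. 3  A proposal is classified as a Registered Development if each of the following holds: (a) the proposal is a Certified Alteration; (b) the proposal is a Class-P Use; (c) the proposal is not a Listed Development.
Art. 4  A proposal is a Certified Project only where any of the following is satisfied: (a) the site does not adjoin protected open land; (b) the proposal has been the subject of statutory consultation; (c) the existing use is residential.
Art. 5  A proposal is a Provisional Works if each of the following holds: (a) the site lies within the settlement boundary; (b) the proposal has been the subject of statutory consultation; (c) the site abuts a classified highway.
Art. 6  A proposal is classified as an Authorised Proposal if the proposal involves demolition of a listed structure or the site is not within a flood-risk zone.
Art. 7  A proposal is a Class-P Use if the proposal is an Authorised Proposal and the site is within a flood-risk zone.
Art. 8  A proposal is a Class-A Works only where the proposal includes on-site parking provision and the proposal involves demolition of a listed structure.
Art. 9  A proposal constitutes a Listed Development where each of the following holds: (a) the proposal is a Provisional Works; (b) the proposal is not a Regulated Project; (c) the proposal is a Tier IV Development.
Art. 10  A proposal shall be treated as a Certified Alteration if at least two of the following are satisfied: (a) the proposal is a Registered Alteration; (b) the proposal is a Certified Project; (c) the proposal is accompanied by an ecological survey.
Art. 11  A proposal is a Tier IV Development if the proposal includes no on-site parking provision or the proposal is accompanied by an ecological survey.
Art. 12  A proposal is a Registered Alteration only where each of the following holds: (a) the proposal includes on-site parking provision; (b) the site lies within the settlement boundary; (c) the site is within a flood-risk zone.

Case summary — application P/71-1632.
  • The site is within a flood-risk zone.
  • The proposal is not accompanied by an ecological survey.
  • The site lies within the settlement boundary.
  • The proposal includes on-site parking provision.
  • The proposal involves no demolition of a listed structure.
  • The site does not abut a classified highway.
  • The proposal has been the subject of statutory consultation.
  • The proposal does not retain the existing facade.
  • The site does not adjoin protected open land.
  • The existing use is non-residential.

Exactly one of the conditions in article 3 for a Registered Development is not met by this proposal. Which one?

Class-P Use

article 12 — Registered Alteration: [the proposal includes on-site parking provision? yes] AND [the site lies within the settlement boundary? yes] AND [the site is within a flood-risk zone? yes] → satisfied.
article 4 — Certified Project: [the site does not adjoin protected open land? yes] OR [the proposal has been the subject of statutory consultation? yes] OR [the existing use is residential? no] → satisfied.
article 10 — Certified Alteration: Registered Alteration (article 12)? yes; Certified Project (article 4)? yes; the proposal is accompanied by an ecological survey? no — 2 of 3 hold (need ≥2) → satisfied.
article 6 — Authorised Proposal: [the proposal involves demolition of a listed structure? no] OR [the site is not within a flood-risk zone? no] → not satisfied.
article 7 — Class-P Use: [Authorised Proposal (article 6)? no] AND [the site is within a flood-risk zone? yes] → not satisfied.
article 5 — Provisional Works: [the site lies within the settlement boundary? yes] AND [the proposal has been the subject of statutory consultation? yes] AND [the site abuts a classified highway? no] → not satisfied.
article 2 — Regulated Project: [the site lies outside the settlement boundary? no] OR [the proposal retains the existing facade? no] → not satisfied.
article 11 — Tier IV Development: [the proposal includes no on-site parking provision? no] OR [the proposal is accompanied by an ecological survey? no] → not satisfied.
article 9 — Listed Development: [Provisional Works (article 5)? no] AND [not a Regulated Project (article 2)? yes] AND [Tier IV Development (article 11)? no] → not satisfied.
article 3 — Registered Development: [Certified Alteration (article 10)? yes] AND [Class-P Use (article 7)? no] AND [not a Listed Development (article 9)? yes] → not satisfied.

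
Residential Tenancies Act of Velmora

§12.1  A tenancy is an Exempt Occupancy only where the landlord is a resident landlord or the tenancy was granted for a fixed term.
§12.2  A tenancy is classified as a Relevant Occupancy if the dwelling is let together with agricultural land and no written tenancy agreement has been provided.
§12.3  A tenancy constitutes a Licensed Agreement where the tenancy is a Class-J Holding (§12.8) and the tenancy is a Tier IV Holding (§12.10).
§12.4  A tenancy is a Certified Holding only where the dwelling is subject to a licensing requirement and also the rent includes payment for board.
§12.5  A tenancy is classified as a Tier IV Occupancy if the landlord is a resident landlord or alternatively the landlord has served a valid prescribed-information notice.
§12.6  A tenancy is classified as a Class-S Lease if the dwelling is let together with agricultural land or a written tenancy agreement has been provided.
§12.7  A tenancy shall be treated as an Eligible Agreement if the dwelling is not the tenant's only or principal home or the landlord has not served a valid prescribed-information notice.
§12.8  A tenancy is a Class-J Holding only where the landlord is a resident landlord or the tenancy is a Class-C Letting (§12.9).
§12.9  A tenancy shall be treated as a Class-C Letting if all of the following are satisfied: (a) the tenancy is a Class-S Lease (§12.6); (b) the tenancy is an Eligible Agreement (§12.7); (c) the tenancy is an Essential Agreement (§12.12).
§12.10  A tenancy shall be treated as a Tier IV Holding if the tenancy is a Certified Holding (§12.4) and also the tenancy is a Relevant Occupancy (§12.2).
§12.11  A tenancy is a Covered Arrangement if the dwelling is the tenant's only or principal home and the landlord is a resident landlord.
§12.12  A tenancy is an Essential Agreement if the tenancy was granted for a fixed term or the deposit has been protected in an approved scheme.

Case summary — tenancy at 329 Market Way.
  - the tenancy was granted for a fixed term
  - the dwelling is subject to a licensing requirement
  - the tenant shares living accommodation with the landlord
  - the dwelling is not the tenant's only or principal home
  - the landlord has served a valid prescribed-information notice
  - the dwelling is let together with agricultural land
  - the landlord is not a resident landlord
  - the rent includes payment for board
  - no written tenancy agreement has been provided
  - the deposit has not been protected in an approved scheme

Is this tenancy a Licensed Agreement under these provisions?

Yes

Under §12.6: the dwelling is let together with agricultural land? yes; or a written tenancy agreement has been provided? no. So the tenancy is a Class-S Lease.
Under §12.7: the dwelling is not the tenant's only or principal home? yes; or the landlord has not served a valid prescribed-information notice? no. So the tenancy is an Eligible Agreement.
Under §12.12: the tenancy was granted for a fixed term? yes; or the deposit has been protected in an approved scheme? no. So the tenancy is an Essential Agreement.
Under §12.9: Class-S Lease (§12.6)? yes; and Eligible Agreement (§12.7)? yes; and Essential Agreement (§12.12)? yes. So the tenancy is a Class-C Letting.
Under §12.8: the landlord is a resident landlord? no; or Class-C Letting (§12.9)? yes. So the tenancy is a Class-J Holding.
Under §12.4: the dwelling is subject to a licensing requirement? yes; and the rent includes payment for board? yes. So the tenancy is a Certified Holding.
Under §12.2: the dwelling is let together with agricultural land? yes; and no written tenancy agreement has been provided? yes. So the tenancy is a Relevant Occupancy.
Under §12.10: Certified Holding (§12.4)? yes; and Relevant Occupancy (§12.2)? yes. So the tenancy is a Tier IV Holding.
Under §12.3: Class-J Holding (§12.8)? yes; and Tier IV Holding (§12.10)? yes. So the tenancy is a Licensed Agreement.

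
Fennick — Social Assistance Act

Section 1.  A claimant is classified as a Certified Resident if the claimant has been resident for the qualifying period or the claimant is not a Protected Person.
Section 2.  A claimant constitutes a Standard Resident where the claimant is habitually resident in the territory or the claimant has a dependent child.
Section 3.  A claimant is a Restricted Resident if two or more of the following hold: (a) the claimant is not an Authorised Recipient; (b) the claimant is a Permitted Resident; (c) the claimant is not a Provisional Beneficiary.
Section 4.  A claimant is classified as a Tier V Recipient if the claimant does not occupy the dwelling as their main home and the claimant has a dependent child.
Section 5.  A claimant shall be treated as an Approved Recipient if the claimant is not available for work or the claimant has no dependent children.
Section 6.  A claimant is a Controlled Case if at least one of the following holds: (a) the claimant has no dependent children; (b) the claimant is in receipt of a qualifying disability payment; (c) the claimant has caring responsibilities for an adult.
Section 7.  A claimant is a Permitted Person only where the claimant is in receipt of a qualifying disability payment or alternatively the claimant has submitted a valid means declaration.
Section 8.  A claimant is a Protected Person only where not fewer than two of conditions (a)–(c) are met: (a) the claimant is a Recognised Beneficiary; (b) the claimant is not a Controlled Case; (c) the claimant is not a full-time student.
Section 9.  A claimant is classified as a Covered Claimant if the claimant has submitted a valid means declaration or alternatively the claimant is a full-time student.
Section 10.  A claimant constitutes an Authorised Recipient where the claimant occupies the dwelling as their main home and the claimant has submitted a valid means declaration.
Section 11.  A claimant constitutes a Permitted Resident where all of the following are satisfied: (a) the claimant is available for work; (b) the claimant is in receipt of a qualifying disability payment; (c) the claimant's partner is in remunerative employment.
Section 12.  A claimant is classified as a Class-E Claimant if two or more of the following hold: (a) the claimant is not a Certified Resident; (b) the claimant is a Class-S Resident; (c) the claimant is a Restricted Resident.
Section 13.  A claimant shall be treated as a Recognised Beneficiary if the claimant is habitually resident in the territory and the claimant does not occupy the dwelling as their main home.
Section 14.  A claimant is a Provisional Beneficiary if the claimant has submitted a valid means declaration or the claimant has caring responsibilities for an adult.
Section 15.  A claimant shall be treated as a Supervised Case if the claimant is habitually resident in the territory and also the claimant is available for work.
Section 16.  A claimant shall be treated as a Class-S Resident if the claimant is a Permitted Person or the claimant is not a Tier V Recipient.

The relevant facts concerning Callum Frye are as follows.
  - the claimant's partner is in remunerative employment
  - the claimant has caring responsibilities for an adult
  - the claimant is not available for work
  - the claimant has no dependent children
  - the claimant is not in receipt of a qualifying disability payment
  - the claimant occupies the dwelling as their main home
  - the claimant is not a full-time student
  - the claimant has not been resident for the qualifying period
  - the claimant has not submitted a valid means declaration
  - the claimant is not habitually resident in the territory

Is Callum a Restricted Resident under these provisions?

No

section 10 — Authorised Recipient: [the claimant occupies the dwelling as their main home? yes] AND [the claimant has submitted a valid means declaration? no] → not satisfied.
section 11 — Permitted Resident: [the claimant is available for work? no] AND [the claimant is in receipt of a qualifying disability payment? no] AND [the claimant's partner is in remunerative employment? yes] → not satisfied.
section 14 — Provisional Beneficiary: [the claimant has submitted a valid means declaration? no] OR [the claimant has caring responsibilities for an adult? yes] → satisfied.
section 3 — Restricted Resident: not an Authorised Recipient (section 10)? yes; Permitted Resident (section 11)? no; not a Provisional Beneficiary (section 14)? no — 1 of 3 hold (need ≥2) → not satisfied.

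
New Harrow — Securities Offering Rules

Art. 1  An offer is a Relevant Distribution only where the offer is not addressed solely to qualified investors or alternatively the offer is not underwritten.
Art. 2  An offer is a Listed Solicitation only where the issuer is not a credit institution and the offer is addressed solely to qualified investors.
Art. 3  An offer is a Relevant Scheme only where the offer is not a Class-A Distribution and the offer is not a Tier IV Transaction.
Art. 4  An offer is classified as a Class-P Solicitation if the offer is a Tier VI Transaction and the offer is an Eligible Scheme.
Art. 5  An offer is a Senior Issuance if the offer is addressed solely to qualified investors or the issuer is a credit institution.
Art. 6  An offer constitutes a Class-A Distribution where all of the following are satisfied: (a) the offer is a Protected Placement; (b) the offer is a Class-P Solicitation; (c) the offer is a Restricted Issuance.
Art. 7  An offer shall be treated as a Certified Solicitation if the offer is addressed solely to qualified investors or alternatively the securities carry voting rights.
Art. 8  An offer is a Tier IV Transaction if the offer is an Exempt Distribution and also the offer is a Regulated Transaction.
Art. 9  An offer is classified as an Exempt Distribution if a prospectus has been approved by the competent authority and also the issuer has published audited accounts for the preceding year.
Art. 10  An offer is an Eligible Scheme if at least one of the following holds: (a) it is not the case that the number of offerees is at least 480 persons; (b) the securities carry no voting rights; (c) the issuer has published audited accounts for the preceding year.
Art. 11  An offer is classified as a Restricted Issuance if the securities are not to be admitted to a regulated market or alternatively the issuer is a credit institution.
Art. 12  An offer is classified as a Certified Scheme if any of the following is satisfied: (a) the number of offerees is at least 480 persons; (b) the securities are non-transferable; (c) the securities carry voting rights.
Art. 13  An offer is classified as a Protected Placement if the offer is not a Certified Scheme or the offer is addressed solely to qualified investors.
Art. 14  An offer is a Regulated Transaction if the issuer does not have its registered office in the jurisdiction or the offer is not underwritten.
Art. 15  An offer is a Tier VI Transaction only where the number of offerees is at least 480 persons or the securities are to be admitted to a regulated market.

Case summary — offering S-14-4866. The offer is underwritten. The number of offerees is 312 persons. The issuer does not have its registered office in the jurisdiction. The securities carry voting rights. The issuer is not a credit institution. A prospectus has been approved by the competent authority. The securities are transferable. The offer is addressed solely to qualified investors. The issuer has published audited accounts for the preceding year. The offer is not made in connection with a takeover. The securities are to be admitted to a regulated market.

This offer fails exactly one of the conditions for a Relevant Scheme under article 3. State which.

Tier IV Transaction

Under article 12: number of offerees: 312 persons ≥ 480 persons? no; or the securities are non-transferable? no; or the securities carry voting rights? yes. So the offer is a Certified Scheme.
Under article 13: not a Certified Scheme (article 12)? no; or the offer is addressed solely to qualified investors? yes. So the offer is a Protected Placement.
Under article 15: number of offerees: 312 persons ≥ 480 persons? no; or the securities are to be admitted to a regulated market? yes. So the offer is a Tier VI Transaction.
Under article 10: number of offerees: 312 persons ≥ 480 persons? no, so negated condition yes; or the securities carry no voting rights? no; or the issuer has published audited accounts for the preceding year? yes. So the offer is an Eligible Scheme.
Under article 4: Tier VI Transaction (article 15)? yes; and Eligible Scheme (article 10)? yes. So the offer is a Class-P Solicitation.
Under article 11: the securities are not to be admitted to a regulated market? no; or the issuer is a credit institution? no. So the offer is not a Restricted Issuance.
Under article 6: Protected Placement (article 13)? yes; and Class-P Solicitation (article 4)? yes; and Restricted Issuance (article 11)? no. So the offer is not a Class-A Distribution.
Under article 9: a prospectus has been approved by the competent authority? yes; and the issuer has published audited accounts for the preceding year? yes. So the offer is an Exempt Distribution.
Under article 14: the issuer does not have its registered office in the jurisdiction? yes; or the offer is not underwritten? no. So the offer is a Regulated Transaction.
Under article 8: Exempt Distribution (article 9)? yes; and Regulated Transaction (article 14)? yes. So the offer is a Tier IV Transaction.
Under article 3: not a Class-A Distribution (article 6)? yes; and not a Tier IV Transaction (article 8)? no. So the offer is not a Relevant Scheme.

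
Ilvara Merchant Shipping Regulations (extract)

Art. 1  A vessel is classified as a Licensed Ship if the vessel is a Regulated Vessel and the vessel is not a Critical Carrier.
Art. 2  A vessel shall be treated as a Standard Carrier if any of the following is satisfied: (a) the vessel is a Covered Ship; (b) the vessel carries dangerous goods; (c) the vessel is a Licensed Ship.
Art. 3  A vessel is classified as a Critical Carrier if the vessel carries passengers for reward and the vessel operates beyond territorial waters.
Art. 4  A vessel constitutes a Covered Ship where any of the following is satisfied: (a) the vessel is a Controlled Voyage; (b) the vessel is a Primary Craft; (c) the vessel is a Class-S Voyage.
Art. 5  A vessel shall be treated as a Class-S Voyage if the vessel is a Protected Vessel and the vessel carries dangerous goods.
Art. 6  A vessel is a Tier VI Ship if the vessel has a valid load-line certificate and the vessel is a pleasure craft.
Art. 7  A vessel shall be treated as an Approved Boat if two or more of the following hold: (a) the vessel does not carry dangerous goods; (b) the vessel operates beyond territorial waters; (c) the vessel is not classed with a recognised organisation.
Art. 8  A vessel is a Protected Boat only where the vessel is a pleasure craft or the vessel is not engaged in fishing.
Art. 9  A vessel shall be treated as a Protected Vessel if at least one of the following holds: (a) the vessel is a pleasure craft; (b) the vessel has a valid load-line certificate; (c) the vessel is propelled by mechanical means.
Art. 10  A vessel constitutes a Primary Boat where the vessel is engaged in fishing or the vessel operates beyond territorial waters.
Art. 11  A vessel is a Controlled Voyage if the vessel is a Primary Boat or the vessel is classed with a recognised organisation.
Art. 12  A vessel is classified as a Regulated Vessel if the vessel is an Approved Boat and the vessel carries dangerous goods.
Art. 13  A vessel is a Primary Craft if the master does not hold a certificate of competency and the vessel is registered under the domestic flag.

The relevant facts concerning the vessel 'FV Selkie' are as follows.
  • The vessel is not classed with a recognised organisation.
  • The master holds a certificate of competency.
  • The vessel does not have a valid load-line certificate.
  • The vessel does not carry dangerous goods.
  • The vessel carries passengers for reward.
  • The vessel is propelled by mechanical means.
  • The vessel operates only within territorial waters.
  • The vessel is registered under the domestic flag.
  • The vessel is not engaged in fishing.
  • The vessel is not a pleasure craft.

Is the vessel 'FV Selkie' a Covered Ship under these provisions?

No

article 10 — Primary Boat: [the vessel is engaged in fishing? no] OR [the vessel operates beyond territorial waters? no] → not satisfied.
article 11 — Controlled Voyage: [Primary Boat (article 10)? no] OR [the vessel is classed with a recognised organisation? no] → not satisfied.
article 13 — Primary Craft: [the master does not hold a certificate of competency? no] AND [the vessel is registered under the domestic flag? yes] → not satisfied.
article 9 — Protected Vessel: [the vessel is a pleasure craft? no] OR [the vessel has a valid load-line certificate? no] OR [the vessel is propelled by mechanical means? yes] → satisfied.
article 5 — Class-S Voyage: [Protected Vessel (article 9)? yes] AND [the vessel carries dangerous goods? no] → not satisfied.
article 4 — Covered Ship: [Controlled Voyage (article 11)? no] OR [Primary Craft (article 13)? no] OR [Class-S Voyage (article 5)? no] → not satisfied.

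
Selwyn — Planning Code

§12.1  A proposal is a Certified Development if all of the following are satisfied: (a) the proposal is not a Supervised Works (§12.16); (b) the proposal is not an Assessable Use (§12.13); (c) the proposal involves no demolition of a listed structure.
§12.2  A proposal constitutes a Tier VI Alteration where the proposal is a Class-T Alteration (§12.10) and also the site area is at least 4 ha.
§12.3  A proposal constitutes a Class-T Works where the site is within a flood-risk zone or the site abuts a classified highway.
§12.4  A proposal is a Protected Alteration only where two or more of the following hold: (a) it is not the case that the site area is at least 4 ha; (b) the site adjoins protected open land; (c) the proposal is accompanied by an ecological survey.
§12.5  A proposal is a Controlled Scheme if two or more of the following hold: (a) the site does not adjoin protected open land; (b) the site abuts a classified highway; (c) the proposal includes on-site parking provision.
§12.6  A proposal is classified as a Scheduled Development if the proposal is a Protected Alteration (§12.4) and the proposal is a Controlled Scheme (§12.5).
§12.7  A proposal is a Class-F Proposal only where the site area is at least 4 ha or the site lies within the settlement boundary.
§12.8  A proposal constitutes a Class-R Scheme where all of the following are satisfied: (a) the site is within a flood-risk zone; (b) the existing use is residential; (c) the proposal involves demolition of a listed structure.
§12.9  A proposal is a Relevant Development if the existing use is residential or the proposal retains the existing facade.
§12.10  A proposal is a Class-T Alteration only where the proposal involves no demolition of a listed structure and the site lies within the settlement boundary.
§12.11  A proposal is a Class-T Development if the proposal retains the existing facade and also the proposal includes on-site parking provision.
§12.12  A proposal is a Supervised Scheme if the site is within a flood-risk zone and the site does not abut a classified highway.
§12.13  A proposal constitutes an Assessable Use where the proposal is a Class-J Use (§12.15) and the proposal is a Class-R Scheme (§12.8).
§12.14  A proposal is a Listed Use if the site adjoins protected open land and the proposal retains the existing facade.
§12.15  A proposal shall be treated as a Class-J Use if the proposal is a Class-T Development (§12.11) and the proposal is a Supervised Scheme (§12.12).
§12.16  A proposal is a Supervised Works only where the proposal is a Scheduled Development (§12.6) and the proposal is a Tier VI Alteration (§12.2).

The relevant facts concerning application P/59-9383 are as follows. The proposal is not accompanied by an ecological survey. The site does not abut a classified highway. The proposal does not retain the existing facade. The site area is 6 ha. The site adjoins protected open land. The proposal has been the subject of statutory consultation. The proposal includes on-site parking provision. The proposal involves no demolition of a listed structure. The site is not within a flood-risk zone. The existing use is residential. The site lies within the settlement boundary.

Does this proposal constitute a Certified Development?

§12.4 — Protected Alteration: site area: 6 ha ≥ 4 ha? yes, so negated condition no; the site adjoins protected open land? yes; the proposal is accompanied by an ecological survey? no — 1 of 3 hold (need ≥2) → not satisfied.
§12.5 — Controlled Scheme: the site does not adjoin protected open land? no; the site abuts a classified highway? no; the proposal includes on-site parking provision? yes — 1 of 3 hold (need ≥2) → not satisfied.
§12.6 — Scheduled Development: [Protected Alteration (§12.4)? no] AND [Controlled Scheme (§12.5)? no] → not satisfied.
§12.10 — Class-T Alteration: [the proposal involves no demolition of a listed structure? yes] AND [the site lies within the settlement boundary? yes] → satisfied.
§12.2 — Tier VI Alteration: [Class-T Alteration (§12.10)? yes] AND [site area: 6 ha ≥ 4 ha? yes] → satisfied.
§12.16 — Supervised Works: [Scheduled Development (§12.6)? no] AND [Tier VI Alteration (§12.2)? yes] → not satisfied.
§12.11 — Class-T Development: [the proposal retains the existing facade? no] AND [the proposal includes on-site parking provision? yes] → not satisfied.
§12.12 — Supervised Scheme: [the site is within a flood-risk zone? no] AND [the site does not abut a classified highway? yes] → not satisfied.
§12.15 — Class-J Use: [Class-T Development (§12.11)? no] AND [Supervised Scheme (§12.12)? no] → not satisfied.
§12.8 — Class-R Scheme: [the site is within a flood-risk zone? no] AND [the existing use is residential? yes] AND [the proposal involves demolition of a listed structure? no] → not satisfied.
§12.13 — Assessable Use: [Class-J Use (§12.15)? no] AND [Class-R Scheme (§12.8)? no] → not satisfied.
§12.1 — Certified Development: [not a Supervised Works (§12.16)? yes] AND [not an Assessable Use (§12.13)? yes] AND [the proposal involves no demolition of a listed structure? yes] → satisfied.

Yes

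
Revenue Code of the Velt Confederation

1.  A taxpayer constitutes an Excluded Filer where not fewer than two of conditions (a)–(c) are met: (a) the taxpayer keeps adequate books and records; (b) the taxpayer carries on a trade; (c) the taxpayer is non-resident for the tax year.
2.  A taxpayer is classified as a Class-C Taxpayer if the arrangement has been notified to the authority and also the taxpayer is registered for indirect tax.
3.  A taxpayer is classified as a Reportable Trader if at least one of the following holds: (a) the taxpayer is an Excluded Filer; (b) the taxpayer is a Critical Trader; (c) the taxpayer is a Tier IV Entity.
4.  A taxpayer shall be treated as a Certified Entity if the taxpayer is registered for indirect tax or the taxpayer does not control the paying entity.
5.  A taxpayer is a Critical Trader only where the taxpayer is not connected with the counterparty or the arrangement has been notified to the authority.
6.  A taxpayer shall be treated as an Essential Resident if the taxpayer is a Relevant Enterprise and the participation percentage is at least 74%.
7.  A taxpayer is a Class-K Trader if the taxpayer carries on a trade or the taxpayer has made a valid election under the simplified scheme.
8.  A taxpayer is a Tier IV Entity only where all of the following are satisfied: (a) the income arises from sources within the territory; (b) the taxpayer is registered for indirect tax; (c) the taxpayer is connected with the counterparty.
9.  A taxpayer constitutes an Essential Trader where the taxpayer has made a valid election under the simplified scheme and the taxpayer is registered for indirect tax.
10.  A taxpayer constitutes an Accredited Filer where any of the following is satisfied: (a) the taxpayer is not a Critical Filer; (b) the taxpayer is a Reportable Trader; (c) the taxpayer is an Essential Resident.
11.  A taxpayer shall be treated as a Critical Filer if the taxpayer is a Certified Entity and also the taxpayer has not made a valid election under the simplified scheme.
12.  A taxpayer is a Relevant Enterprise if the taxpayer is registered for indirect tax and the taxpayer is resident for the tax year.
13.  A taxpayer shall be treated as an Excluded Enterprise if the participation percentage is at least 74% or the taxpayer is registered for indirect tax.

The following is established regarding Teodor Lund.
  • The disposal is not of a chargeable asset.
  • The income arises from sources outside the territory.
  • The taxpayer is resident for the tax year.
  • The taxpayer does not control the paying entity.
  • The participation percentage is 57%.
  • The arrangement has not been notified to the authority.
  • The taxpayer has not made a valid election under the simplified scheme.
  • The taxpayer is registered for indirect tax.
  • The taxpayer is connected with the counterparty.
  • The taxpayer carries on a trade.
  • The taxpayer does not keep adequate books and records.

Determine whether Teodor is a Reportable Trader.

Under paragraph 1: the taxpayer keeps adequate books and records? no; the taxpayer carries on a trade? yes; the taxpayer is non-resident for the tax year? no — 1 of 3 hold (need ≥2) → not satisfied.
Under paragraph 5: the taxpayer is not connected with the counterparty? no; or the arrangement has been notified to the authority? no. So the taxpayer is not a Critical Trader.
Under paragraph 8: the income arises from sources within the territory? no; and the taxpayer is registered for indirect tax? yes; and the taxpayer is connected with the counterparty? yes. So the taxpayer is not a Tier IV Entity.
Under paragraph 3: Excluded Filer (paragraph 1)? no; or Critical Trader (paragraph 5)? no; or Tier IV Entity (paragraph 8)? no. So the taxpayer is not a Reportable Trader.

No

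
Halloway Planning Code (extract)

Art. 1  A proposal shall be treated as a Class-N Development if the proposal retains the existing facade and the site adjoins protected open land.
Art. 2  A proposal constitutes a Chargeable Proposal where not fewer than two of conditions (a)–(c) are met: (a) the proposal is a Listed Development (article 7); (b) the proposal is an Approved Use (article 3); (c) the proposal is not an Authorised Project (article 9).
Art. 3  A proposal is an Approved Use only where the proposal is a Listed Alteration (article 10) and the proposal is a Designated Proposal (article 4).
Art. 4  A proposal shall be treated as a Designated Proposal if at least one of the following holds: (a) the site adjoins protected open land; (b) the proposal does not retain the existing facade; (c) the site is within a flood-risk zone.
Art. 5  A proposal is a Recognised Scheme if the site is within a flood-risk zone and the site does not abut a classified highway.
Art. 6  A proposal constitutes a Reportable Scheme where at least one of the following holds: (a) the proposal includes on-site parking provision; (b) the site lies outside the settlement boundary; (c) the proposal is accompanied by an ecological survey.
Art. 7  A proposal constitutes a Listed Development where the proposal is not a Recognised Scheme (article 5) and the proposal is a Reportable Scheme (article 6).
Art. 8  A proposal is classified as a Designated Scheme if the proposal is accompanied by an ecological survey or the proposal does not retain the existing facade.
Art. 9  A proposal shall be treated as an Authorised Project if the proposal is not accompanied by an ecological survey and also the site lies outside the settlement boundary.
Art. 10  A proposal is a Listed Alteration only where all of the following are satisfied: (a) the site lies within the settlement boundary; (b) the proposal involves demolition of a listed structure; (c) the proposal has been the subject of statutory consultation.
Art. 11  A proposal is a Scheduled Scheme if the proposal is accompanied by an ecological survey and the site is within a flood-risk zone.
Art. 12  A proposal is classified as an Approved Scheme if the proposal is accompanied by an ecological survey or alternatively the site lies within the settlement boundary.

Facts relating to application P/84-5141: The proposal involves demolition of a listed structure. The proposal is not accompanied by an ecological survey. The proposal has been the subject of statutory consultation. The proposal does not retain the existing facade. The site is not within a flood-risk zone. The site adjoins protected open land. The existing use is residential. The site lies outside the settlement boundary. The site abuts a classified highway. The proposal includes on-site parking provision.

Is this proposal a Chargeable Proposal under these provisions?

article 5 — Recognised Scheme: [the site is within a flood-risk zone? no] AND [the site does not abut a classified highway? no] → not satisfied.
article 6 — Reportable Scheme: [the proposal includes on-site parking provision? yes] OR [the site lies outside the settlement boundary? yes] OR [the proposal is accompanied by an ecological survey? no] → satisfied.
article 7 — Listed Development: [not a Recognised Scheme (article 5)? yes] AND [Reportable Scheme (article 6)? yes] → satisfied.
article 10 — Listed Alteration: [the site lies within the settlement boundary? no] AND [the proposal involves demolition of a listed structure? yes] AND [the proposal has been the subject of statutory consultation? yes] → not satisfied.
article 4 — Designated Proposal: [the site adjoins protected open land? yes] OR [the proposal does not retain the existing facade? yes] OR [the site is within a flood-risk zone? no] → satisfied.
article 3 — Approved Use: [Listed Alteration (article 10)? no] AND [Designated Proposal (article 4)? yes] → not satisfied.
article 9 — Authorised Project: [the proposal is not accompanied by an ecological survey? yes] AND [the site lies outside the settlement boundary? yes] → satisfied.
article 2 — Chargeable Proposal: Listed Development (article 7)? yes; Approved Use (article 3)? no; not an Authorised Project (article 9)? no — 1 of 3 hold (need ≥2) → not satisfied.

No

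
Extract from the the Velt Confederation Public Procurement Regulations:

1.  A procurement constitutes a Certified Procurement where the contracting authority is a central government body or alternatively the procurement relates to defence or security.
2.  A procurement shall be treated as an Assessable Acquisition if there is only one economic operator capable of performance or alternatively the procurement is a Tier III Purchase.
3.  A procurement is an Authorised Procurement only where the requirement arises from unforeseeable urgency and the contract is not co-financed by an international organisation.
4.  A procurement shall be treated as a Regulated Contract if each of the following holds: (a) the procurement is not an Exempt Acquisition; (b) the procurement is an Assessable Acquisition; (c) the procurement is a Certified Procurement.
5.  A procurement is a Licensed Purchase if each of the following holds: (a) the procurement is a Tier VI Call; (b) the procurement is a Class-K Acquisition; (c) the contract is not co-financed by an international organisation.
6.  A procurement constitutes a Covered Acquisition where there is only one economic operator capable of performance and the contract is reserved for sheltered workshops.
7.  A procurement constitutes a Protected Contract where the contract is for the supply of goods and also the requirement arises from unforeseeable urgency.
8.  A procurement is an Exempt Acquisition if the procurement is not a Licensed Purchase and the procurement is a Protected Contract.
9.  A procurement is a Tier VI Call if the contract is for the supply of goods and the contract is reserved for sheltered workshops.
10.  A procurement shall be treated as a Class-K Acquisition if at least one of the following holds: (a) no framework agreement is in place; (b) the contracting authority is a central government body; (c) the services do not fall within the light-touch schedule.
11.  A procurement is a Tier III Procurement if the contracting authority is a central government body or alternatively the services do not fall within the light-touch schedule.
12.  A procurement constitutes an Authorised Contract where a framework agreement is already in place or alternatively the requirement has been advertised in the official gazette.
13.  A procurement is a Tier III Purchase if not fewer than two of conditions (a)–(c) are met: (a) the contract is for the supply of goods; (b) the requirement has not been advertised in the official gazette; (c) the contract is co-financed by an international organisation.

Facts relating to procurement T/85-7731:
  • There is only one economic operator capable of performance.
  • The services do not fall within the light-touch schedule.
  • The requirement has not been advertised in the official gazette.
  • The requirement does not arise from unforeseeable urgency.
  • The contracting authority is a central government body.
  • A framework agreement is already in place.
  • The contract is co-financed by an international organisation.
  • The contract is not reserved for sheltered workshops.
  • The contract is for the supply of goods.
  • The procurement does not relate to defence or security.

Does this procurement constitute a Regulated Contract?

paragraph 9 — Tier VI Call: [the contract is for the supply of goods? yes] AND [the contract is reserved for sheltered workshops? no] → not satisfied.
paragraph 10 — Class-K Acquisition: [no framework agreement is in place? no] OR [the contracting authority is a central government body? yes] OR [the services do not fall within the light-touch schedule? yes] → satisfied.
paragraph 5 — Licensed Purchase: [Tier VI Call (paragraph 9)? no] AND [Class-K Acquisition (paragraph 10)? yes] AND [the contract is not co-financed by an international organisation? no] → not satisfied.
paragraph 7 — Protected Contract: [the contract is for the supply of goods? yes] AND [the requirement arises from unforeseeable urgency? no] → not satisfied.
paragraph 8 — Exempt Acquisition: [not a Licensed Purchase (paragraph 5)? yes] AND [Protected Contract (paragraph 7)? no] → not satisfied.
paragraph 13 — Tier III Purchase: the contract is for the supply of goods? yes; the requirement has not been advertised in the official gazette? yes; the contract is co-financed by an international organisation? yes — 3 of 3 hold (need ≥2) → satisfied.
paragraph 2 — Assessable Acquisition: [there is only one economic operator capable of performance? yes] OR [Tier III Purchase (paragraph 13)? yes] → satisfied.
paragraph 1 — Certified Procurement: [the contracting authority is a central government body? yes] OR [the procurement relates to defence or security? no] → satisfied.
paragraph 4 — Regulated Contract: [not an Exempt Acquisition (paragraph 8)? yes] AND [Assessable Acquisition (paragraph 2)? yes] AND [Certified Procurement (paragraph 1)? yes] → satisfied.

Yes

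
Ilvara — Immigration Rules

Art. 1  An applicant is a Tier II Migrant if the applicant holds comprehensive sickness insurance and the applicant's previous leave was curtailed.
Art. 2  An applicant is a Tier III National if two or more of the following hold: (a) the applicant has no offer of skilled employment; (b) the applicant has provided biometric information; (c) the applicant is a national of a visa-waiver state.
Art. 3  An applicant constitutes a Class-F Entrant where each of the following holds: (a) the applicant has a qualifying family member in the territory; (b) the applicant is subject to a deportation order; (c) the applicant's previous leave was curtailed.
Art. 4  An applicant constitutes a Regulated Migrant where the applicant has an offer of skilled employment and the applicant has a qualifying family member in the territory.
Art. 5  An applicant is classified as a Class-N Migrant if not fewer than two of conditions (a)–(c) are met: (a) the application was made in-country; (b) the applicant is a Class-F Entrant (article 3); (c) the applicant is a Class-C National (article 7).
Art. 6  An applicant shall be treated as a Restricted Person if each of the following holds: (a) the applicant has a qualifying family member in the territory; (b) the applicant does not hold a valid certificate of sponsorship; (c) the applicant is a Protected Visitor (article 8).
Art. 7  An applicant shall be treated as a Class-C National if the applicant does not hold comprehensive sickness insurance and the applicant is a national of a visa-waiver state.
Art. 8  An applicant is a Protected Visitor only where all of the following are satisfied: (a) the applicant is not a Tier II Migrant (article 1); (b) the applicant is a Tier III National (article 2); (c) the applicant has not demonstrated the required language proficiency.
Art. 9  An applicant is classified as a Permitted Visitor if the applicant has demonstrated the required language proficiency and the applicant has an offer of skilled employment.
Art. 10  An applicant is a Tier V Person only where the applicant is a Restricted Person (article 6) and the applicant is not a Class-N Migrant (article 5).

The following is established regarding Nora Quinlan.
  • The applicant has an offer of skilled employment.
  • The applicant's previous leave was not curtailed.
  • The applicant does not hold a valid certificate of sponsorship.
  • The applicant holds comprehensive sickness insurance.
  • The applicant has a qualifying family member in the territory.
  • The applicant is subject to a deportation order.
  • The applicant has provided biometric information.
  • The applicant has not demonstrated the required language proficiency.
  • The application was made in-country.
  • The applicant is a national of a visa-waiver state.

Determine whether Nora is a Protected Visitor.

Under article 1: the applicant holds comprehensive sickness insurance? yes; and the applicant's previous leave was curtailed? no. So the applicant is not a Tier II Migrant.
Under article 2: the applicant has no offer of skilled employment? no; the applicant has provided biometric information? yes; the applicant is a national of a visa-waiver state? yes — 2 of 3 hold (need ≥2) → satisfied.
Under article 8: not a Tier II Migrant (article 1)? yes; and Tier III National (article 2)? yes; and the applicant has not demonstrated the required language proficiency? yes. So the applicant is a Protected Visitor.

Yes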